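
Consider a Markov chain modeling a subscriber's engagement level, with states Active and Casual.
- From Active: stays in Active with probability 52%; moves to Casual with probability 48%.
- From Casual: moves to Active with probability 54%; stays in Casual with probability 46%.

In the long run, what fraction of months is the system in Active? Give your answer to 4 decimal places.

Let the stationary distribution be π with π = πP and π_1 + π_2 = 1.
π_1 = 0.52·π_1 + 0.54·π_2
Solving with the normalization constraint gives π = (0.5294, 0.4706).
So the stationary probability of Active is 0.5294.

0.5294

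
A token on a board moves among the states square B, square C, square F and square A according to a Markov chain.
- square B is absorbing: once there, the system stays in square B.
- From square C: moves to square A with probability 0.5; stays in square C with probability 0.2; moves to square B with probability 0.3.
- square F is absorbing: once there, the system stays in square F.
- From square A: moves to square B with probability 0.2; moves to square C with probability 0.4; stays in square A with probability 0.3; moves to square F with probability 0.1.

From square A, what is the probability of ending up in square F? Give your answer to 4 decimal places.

Let h(s) be the probability of absorption at square F starting from transient state s. Then h(square F) = 1 and h(square B) = 0. By first-step analysis:
h(square C) = 0.3·0 + 0.2·h(square C) + 0.5·h(square A)
h(square A) = 0.2·0 + 0.4·h(square C) + 0.1·1 + 0.3·h(square A)
Solving: h(square C) = 0.1389, h(square A) = 0.2222.
Starting from square A, the probability is 0.2222.

0.2222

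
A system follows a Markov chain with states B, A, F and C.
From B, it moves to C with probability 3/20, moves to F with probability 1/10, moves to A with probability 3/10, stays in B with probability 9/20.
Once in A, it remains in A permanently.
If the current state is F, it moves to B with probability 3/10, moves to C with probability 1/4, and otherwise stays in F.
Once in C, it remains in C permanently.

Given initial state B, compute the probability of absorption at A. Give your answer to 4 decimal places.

Let h(s) be the probability of absorption at A starting from transient state s. Then h(A) = 1 and h(C) = 0. By first-step analysis:
h(B) = 0.45·h(B) + 0.3·1 + 0.1·h(F) + 0.15·0
h(F) = 0.3·h(B) + 0.45·h(F) + 0.25·0
Solving: h(B) = 0.6055, h(F) = 0.3303.
Starting from B, the probability is 0.6055.

0.6055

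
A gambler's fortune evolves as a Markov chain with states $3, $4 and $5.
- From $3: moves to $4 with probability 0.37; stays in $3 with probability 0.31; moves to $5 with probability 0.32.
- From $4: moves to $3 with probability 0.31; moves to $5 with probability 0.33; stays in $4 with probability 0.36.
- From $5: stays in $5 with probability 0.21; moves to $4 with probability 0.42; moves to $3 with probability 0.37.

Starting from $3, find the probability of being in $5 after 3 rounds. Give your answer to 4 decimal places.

Propagate the distribution vector 3 rounds from $3.
After 0 rounds: (1.0000, 0.0000, 0.0000)
After 1 round: (0.3100, 0.3700, 0.3200)
After 2 rounds: (0.3292, 0.3823, 0.2885)
After 3 rounds: (0.3273, 0.3806, 0.2921)
P(in $5 after 3 rounds) = 0.2921

0.2921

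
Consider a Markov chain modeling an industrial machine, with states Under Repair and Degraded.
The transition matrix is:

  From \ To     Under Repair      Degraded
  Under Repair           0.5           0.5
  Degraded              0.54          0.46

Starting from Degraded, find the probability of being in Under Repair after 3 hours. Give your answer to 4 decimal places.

Propagate the distribution vector 3 hours from Degraded.
After 0 hours: (0.0000, 1.0000)
After 1 hour: (0.5400, 0.4600)
After 2 hours: (0.5184, 0.4816)
After 3 hours: (0.5193, 0.4807)
P(in Under Repair after 3 hours) = 0.5193

0.5193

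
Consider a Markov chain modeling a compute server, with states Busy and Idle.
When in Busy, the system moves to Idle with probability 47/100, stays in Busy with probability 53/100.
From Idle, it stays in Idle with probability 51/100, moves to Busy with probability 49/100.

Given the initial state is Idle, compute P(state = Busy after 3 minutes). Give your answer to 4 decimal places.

0.5104

Propagate the distribution vector 3 minutes from Idle.
After 0 minutes: (0.0000, 1.0000)
After 1 minute: (0.4900, 0.5100)
After 2 minutes: (0.5096, 0.4904)
After 3 minutes: (0.5104, 0.4896)
P(in Busy after 3 minutes) = 0.5104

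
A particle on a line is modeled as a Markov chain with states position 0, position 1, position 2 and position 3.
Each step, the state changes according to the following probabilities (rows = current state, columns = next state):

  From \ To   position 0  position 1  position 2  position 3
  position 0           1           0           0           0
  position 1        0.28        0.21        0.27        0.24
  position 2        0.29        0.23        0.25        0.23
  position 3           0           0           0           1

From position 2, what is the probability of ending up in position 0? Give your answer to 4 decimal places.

0.5534

Let h(s) be the probability of absorption at position 0 starting from transient state s. Then h(position 0) = 1 and h(position 3) = 0. By first-step analysis:
h(position 1) = 0.28·1 + 0.21·h(position 1) + 0.27·h(position 2) + 0.24·0
h(position 2) = 0.29·1 + 0.23·h(position 1) + 0.25·h(position 2) + 0.23·0
Solving: h(position 1) = 0.5436, h(position 2) = 0.5534.
Starting from position 2, the probability is 0.5534.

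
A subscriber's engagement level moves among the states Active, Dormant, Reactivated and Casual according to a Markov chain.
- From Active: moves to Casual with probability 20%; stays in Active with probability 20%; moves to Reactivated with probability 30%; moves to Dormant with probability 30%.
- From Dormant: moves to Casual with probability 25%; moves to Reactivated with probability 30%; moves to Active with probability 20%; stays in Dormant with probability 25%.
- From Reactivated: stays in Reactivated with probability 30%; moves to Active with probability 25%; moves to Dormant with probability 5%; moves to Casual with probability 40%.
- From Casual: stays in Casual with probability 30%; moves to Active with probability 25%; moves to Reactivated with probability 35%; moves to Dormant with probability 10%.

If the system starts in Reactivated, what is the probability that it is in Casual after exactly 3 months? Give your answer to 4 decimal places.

0.3014

Propagate the distribution vector 3 months from Reactivated.
After 0 months: (0.0000, 0.0000, 1.0000, 0.0000)
After 1 month: (0.2500, 0.0500, 0.3000, 0.4000)
After 2 months: (0.2350, 0.1425, 0.3200, 0.3025)
After 3 months: (0.2311, 0.1524, 0.3151, 0.3014)
P(in Casual after 3 months) = 0.3014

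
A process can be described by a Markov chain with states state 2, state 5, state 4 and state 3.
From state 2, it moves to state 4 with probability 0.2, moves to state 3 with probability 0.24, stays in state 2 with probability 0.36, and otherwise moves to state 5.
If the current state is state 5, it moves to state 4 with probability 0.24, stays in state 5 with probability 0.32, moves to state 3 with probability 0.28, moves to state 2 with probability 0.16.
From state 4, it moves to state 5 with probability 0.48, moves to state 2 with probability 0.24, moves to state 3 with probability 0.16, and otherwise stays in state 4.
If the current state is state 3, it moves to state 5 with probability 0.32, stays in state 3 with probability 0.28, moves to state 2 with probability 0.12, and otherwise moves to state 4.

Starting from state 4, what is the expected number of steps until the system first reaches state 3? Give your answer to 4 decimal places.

Let t(s) be the expected number of steps to first reach state 3 from state s, with t(state 3) = 0. Conditioning on the first step:
t(state 2) = 1 + 0.36·t(state 2) + 0.2·t(state 5) + 0.2·t(state 4)
t(state 5) = 1 + 0.16·t(state 2) + 0.32·t(state 5) + 0.24·t(state 4)
t(state 4) = 1 + 0.24·t(state 2) + 0.48·t(state 5) + 0.12·t(state 4)
Solving: t(state 2) = 4.2389, t(state 5) = 4.0583, t(state 4) = 4.5061.
Expected steps from state 4 to state 3: 4.5061.

4.5061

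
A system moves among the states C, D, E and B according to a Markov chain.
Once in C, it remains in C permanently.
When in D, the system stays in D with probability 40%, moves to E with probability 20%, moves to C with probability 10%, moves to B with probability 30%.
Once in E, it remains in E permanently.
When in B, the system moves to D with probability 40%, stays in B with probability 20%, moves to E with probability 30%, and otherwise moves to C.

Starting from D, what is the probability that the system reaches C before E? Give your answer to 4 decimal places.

Let h(s) be the probability of absorption at C starting from transient state s. Then h(C) = 1 and h(E) = 0. By first-step analysis:
h(D) = 0.1·1 + 0.4·h(D) + 0.2·0 + 0.3·h(B)
h(B) = 0.1·1 + 0.4·h(D) + 0.3·0 + 0.2·h(B)
Solving: h(D) = 0.3056, h(B) = 0.2778.
Starting from D, the probability is 0.3056.

0.3056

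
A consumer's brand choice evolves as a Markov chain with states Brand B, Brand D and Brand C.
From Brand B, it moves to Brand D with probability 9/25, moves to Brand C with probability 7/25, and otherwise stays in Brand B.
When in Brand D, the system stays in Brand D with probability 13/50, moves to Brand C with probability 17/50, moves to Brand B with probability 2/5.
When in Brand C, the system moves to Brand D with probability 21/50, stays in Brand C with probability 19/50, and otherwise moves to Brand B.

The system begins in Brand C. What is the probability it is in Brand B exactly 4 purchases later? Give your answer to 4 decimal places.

0.3203

Propagate the distribution vector 4 purchases from Brand C.
After 0 purchases: (0.0000, 0.0000, 1.0000)
After 1 purchase: (0.2000, 0.4200, 0.3800)
After 2 purchases: (0.3160, 0.3408, 0.3432)
After 3 purchases: (0.3187, 0.3465, 0.3348)
After 4 purchases: (0.3203, 0.3454, 0.3343)
P(in Brand B after 4 purchases) = 0.3203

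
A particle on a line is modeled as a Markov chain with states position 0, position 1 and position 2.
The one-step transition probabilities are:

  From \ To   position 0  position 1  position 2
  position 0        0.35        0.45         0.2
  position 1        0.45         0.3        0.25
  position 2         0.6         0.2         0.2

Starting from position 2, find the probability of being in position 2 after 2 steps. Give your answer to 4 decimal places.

0.2100

Sum over the intermediate state after 1 step:
P = P(position 2→position 0)·P(position 0→position 2) + P(position 2→position 1)·P(position 1→position 2) + P(position 2→position 2)·P(position 2→position 2)
  = 0.6×0.2 + 0.2×0.25 + 0.2×0.2
  = 0.1200 + 0.0500 + 0.0400 = 0.2100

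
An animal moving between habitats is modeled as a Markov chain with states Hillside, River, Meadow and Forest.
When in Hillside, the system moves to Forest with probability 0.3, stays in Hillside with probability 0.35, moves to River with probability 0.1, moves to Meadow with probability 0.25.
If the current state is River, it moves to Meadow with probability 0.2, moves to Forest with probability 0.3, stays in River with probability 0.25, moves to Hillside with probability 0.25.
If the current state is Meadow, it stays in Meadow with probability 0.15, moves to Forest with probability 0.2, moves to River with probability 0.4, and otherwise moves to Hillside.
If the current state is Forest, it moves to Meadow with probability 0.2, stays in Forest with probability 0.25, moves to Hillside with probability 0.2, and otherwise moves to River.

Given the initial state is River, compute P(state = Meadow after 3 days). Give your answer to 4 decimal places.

0.2029

Propagate the distribution vector 3 days from River.
After 0 days: (0.0000, 1.0000, 0.0000, 0.0000)
After 1 day: (0.2500, 0.2500, 0.2000, 0.3000)
After 2 days: (0.2600, 0.2725, 0.2025, 0.2650)
After 3 days: (0.2628, 0.2679, 0.2029, 0.2665)
P(in Meadow after 3 days) = 0.2029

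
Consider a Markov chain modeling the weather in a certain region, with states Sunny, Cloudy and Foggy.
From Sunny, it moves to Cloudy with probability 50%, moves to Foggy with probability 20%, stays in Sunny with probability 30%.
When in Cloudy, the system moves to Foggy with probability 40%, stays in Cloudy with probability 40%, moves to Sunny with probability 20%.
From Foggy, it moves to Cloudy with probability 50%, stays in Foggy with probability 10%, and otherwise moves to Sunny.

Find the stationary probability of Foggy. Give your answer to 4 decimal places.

0.2645

Let the stationary distribution be π with π = πP and π_1 + π_2 + π_3 = 1.
π_1 = 0.3·π_1 + 0.2·π_2 + 0.4·π_3
π_2 = 0.5·π_1 + 0.4·π_2 + 0.5·π_3
Solving with the normalization constraint gives π = (0.2810, 0.4545, 0.2645).
So the stationary probability of Foggy is 0.2645.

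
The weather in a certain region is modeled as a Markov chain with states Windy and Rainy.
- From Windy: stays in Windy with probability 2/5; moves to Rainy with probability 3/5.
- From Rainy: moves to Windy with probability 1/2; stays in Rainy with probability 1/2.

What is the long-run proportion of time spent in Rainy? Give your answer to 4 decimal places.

0.5455

Let the stationary distribution be π with π = πP and π_1 + π_2 = 1.
π_1 = 0.4·π_1 + 0.5·π_2
Solving with the normalization constraint gives π = (0.4545, 0.5455).
So the stationary probability of Rainy is 0.5455.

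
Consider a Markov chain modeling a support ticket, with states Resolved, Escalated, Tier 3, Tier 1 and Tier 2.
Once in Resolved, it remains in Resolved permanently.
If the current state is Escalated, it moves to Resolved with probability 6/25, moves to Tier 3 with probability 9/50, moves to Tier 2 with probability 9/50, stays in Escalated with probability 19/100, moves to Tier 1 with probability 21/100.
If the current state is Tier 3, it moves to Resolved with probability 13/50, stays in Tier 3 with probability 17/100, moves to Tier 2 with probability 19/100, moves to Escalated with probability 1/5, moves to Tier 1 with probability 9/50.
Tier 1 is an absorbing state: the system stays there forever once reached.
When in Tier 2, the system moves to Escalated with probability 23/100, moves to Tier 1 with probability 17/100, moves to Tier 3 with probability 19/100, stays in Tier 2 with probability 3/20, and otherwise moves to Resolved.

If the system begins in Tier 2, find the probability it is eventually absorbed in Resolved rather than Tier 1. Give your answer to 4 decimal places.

Let h(s) be the probability of absorption at Resolved starting from transient state s. Then h(Resolved) = 1 and h(Tier 1) = 0. By first-step analysis:
h(Escalated) = 0.24·1 + 0.19·h(Escalated) + 0.18·h(Tier 3) + 0.21·0 + 0.18·h(Tier 2)
h(Tier 3) = 0.26·1 + 0.2·h(Escalated) + 0.17·h(Tier 3) + 0.18·0 + 0.19·h(Tier 2)
h(Tier 2) = 0.26·1 + 0.23·h(Escalated) + 0.19·h(Tier 3) + 0.17·0 + 0.15·h(Tier 2)
Solving: h(Escalated) = 0.5558, h(Tier 3) = 0.5814, h(Tier 2) = 0.5862.
Starting from Tier 2, the probability is 0.5862.

0.5862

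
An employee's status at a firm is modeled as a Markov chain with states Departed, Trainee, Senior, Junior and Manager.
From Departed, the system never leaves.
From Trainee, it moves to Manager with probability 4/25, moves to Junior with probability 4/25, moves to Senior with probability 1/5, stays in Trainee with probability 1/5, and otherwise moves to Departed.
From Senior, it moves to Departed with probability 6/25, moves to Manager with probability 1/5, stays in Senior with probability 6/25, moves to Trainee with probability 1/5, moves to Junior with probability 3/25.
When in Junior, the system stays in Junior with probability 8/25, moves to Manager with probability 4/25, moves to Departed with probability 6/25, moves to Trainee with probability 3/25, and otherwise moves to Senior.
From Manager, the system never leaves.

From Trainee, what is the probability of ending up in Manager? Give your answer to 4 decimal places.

0.3883

Let h(s) be the probability of absorption at Manager starting from transient state s. Then h(Manager) = 1 and h(Departed) = 0. By first-step analysis:
h(Trainee) = 0.28·0 + 0.2·h(Trainee) + 0.2·h(Senior) + 0.16·h(Junior) + 0.16·1
h(Senior) = 0.24·0 + 0.2·h(Trainee) + 0.24·h(Senior) + 0.12·h(Junior) + 0.2·1
h(Junior) = 0.24·0 + 0.12·h(Trainee) + 0.16·h(Senior) + 0.32·h(Junior) + 0.16·1
Solving: h(Trainee) = 0.3883, h(Senior) = 0.4293, h(Junior) = 0.4048.
Starting from Trainee, the probability is 0.3883.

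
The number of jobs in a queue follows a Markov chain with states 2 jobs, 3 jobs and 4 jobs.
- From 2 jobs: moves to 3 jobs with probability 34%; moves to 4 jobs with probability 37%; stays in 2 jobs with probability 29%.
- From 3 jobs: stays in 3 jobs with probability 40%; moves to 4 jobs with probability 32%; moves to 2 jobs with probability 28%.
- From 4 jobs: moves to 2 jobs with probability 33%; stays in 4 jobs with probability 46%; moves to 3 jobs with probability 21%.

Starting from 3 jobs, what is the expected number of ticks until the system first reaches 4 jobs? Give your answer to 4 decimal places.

2.9927

Let t(s) be the expected number of ticks to first reach 4 jobs from state s, with t(4 jobs) = 0. Conditioning on the first tick:
t(2 jobs) = 1 + 0.29·t(2 jobs) + 0.34·t(3 jobs)
t(3 jobs) = 1 + 0.28·t(2 jobs) + 0.4·t(3 jobs)
Solving: t(2 jobs) = 2.8416, t(3 jobs) = 2.9927.
Expected ticks from 3 jobs to 4 jobs: 2.9927.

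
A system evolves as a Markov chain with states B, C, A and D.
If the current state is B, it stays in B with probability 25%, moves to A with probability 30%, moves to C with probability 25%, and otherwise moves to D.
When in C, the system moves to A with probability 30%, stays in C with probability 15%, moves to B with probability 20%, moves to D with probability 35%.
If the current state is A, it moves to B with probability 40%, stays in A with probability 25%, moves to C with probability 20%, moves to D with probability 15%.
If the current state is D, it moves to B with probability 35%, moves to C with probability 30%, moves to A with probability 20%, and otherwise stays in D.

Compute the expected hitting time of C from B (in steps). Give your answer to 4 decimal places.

4.0742

Let t(s) be the expected number of steps to first reach C from state s, with t(C) = 0. Conditioning on the first step:
t(B) = 1 + 0.25·t(B) + 0.3·t(A) + 0.2·t(D)
t(A) = 1 + 0.4·t(B) + 0.25·t(A) + 0.15·t(D)
t(D) = 1 + 0.35·t(B) + 0.2·t(A) + 0.15·t(D)
Solving: t(B) = 4.0742, t(A) = 4.2784, t(D) = 3.8608.
Expected steps from B to C: 4.0742.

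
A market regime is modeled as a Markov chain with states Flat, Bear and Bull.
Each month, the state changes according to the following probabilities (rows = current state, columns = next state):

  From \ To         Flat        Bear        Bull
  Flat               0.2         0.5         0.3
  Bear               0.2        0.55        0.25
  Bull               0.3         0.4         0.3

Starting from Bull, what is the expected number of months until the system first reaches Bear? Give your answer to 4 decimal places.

Let t(s) be the expected number of months to first reach Bear from state s, with t(Bear) = 0. Conditioning on the first month:
t(Flat) = 1 + 0.2·t(Flat) + 0.3·t(Bull)
t(Bull) = 1 + 0.3·t(Flat) + 0.3·t(Bull)
Solving: t(Flat) = 2.1277, t(Bull) = 2.3404.
Expected months from Bull to Bear: 2.3404.

2.3404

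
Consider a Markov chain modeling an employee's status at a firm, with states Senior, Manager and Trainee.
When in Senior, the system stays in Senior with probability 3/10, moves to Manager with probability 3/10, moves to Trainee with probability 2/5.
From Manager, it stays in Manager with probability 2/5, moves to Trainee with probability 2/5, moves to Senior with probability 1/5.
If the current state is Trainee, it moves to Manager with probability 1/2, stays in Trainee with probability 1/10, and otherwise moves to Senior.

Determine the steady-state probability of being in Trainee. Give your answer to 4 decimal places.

Let the stationary distribution be π with π = πP and π_1 + π_2 + π_3 = 1.
π_1 = 0.3·π_1 + 0.2·π_2 + 0.4·π_3
π_2 = 0.3·π_1 + 0.4·π_2 + 0.5·π_3
Solving with the normalization constraint gives π = (0.2906, 0.4017, 0.3077).
So the stationary probability of Trainee is 0.3077.

0.3077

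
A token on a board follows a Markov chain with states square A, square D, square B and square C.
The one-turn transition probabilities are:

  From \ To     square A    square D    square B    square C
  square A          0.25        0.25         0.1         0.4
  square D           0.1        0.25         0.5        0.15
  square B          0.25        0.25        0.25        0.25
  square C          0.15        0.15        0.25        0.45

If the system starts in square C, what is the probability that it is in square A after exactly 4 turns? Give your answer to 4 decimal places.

Propagate the distribution vector 4 turns from square C.
After 0 turns: (0.0000, 0.0000, 0.0000, 1.0000)
After 1 turn: (0.1500, 0.1500, 0.2500, 0.4500)
After 2 turns: (0.1825, 0.2050, 0.2650, 0.3475)
After 3 turns: (0.1845, 0.2153, 0.2739, 0.3264)
After 4 turns: (0.1851, 0.2174, 0.2761, 0.3214)
P(in square A after 4 turns) = 0.1851

0.1851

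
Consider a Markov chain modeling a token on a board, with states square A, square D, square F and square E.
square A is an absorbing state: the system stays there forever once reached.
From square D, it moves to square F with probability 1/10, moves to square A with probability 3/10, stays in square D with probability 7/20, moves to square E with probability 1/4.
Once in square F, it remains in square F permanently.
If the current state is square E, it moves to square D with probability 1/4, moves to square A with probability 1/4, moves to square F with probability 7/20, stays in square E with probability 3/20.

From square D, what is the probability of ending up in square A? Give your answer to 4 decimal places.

0.6480

Let h(s) be the probability of absorption at square A starting from transient state s. Then h(square A) = 1 and h(square F) = 0. By first-step analysis:
h(square D) = 0.3·1 + 0.35·h(square D) + 0.1·0 + 0.25·h(square E)
h(square E) = 0.25·1 + 0.25·h(square D) + 0.35·0 + 0.15·h(square E)
Solving: h(square D) = 0.6480, h(square E) = 0.4847.
Starting from square D, the probability is 0.6480.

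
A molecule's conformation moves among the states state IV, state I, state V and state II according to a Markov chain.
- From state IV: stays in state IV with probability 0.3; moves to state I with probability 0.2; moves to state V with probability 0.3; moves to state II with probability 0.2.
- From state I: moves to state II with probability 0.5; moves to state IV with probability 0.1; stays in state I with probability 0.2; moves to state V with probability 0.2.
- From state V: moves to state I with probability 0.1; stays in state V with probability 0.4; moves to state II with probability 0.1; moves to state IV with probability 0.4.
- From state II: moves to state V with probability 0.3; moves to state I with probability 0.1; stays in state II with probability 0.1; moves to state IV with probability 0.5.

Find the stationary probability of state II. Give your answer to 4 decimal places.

Let the stationary distribution be π with π = πP and π_1 + π_2 + π_3 + π_4 = 1.
π_1 = 0.3·π_1 + 0.1·π_2 + 0.4·π_3 + 0.5·π_4
π_2 = 0.2·π_1 + 0.2·π_2 + 0.1·π_3 + 0.1·π_4
π_3 = 0.3·π_1 + 0.2·π_2 + 0.4·π_3 + 0.3·π_4
Solving with the normalization constraint gives π = (0.3406, 0.1490, 0.3168, 0.1936).
So the stationary probability of state II is 0.1936.

0.1936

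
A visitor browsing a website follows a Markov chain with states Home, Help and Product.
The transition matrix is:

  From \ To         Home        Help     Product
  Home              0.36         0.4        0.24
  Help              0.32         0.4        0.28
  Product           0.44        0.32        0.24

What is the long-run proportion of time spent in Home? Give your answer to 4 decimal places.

Let the stationary distribution be π with π = πP and π_1 + π_2 + π_3 = 1.
π_1 = 0.36·π_1 + 0.32·π_2 + 0.44·π_3
π_2 = 0.4·π_1 + 0.4·π_2 + 0.32·π_3
Solving with the normalization constraint gives π = (0.3652, 0.3796, 0.2552).
So the stationary probability of Home is 0.3652.

0.3652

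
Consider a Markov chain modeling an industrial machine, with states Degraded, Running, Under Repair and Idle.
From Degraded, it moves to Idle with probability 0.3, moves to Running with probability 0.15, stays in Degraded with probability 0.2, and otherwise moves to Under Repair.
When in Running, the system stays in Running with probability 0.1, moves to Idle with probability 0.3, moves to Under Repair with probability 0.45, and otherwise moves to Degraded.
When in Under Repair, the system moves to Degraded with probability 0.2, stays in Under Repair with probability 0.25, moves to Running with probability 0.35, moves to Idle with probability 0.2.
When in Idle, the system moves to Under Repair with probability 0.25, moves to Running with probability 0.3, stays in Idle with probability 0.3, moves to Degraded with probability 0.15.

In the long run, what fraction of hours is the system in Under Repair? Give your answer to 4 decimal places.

0.3157

Let the stationary distribution be π with π = πP and π_1 + π_2 + π_3 + π_4 = 1.
π_1 = 0.2·π_1 + 0.15·π_2 + 0.2·π_3 + 0.15·π_4
π_2 = 0.15·π_1 + 0.1·π_2 + 0.35·π_3 + 0.3·π_4
π_3 = 0.35·π_1 + 0.45·π_2 + 0.25·π_3 + 0.25·π_4
Solving with the normalization constraint gives π = (0.1745, 0.2413, 0.3157, 0.2684).
So the stationary probability of Under Repair is 0.3157.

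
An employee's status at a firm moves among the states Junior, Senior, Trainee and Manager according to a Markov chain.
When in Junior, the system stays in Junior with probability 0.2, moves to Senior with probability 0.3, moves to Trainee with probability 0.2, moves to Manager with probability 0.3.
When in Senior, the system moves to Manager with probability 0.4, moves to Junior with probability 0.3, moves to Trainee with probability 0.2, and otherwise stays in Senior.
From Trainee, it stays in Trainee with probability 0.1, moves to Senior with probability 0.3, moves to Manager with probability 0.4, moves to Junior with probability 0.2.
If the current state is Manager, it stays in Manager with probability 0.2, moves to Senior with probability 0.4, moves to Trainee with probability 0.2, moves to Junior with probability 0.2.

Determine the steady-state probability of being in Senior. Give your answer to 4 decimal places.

0.2762

Let the stationary distribution be π with π = πP and π_1 + π_2 + π_3 + π_4 = 1.
π_1 = 0.2·π_1 + 0.3·π_2 + 0.2·π_3 + 0.2·π_4
π_2 = 0.3·π_1 + 0.1·π_2 + 0.3·π_3 + 0.4·π_4
π_3 = 0.2·π_1 + 0.2·π_2 + 0.1·π_3 + 0.2·π_4
Solving with the normalization constraint gives π = (0.2276, 0.2762, 0.1818, 0.3144).
So the stationary probability of Senior is 0.2762.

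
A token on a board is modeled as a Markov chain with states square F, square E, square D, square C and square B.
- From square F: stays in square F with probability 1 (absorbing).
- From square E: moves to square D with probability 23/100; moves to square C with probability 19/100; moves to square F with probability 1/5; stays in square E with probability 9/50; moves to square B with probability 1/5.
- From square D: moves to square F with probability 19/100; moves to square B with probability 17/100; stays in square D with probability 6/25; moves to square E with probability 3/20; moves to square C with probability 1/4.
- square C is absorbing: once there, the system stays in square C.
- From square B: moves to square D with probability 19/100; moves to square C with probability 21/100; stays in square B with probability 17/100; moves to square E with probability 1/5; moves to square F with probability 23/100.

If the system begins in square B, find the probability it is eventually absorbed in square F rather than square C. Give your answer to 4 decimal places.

Let h(s) be the probability of absorption at square F starting from transient state s. Then h(square F) = 1 and h(square C) = 0. By first-step analysis:
h(square E) = 0.2·1 + 0.18·h(square E) + 0.23·h(square D) + 0.19·0 + 0.2·h(square B)
h(square D) = 0.19·1 + 0.15·h(square E) + 0.24·h(square D) + 0.25·0 + 0.17·h(square B)
h(square B) = 0.23·1 + 0.2·h(square E) + 0.19·h(square D) + 0.21·0 + 0.17·h(square B)
Solving: h(square E) = 0.4953, h(square D) = 0.4600, h(square B) = 0.5018.
Starting from square B, the probability is 0.5018.

0.5018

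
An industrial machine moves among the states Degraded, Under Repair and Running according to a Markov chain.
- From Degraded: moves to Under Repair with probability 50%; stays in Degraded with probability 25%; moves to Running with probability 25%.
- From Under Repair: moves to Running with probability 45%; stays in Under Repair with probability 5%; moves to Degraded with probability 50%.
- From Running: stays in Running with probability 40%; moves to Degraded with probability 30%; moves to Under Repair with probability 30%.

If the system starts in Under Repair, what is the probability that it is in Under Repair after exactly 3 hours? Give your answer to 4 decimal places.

0.2601

Propagate the distribution vector 3 hours from Under Repair.
After 0 hours: (0.0000, 1.0000, 0.0000)
After 1 hour: (0.5000, 0.0500, 0.4500)
After 2 hours: (0.2850, 0.3875, 0.3275)
After 3 hours: (0.3633, 0.2601, 0.3766)
P(in Under Repair after 3 hours) = 0.2601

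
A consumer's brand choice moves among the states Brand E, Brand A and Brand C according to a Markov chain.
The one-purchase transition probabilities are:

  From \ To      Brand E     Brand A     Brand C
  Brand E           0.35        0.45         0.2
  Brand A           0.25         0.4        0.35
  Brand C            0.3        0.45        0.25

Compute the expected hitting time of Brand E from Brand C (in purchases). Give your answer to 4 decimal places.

3.5897

Let t(s) be the expected number of purchases to first reach Brand E from state s, with t(Brand E) = 0. Conditioning on the first purchase:
t(Brand A) = 1 + 0.4·t(Brand A) + 0.35·t(Brand C)
t(Brand C) = 1 + 0.45·t(Brand A) + 0.25·t(Brand C)
Solving: t(Brand A) = 3.7607, t(Brand C) = 3.5897.
Expected purchases from Brand C to Brand E: 3.5897.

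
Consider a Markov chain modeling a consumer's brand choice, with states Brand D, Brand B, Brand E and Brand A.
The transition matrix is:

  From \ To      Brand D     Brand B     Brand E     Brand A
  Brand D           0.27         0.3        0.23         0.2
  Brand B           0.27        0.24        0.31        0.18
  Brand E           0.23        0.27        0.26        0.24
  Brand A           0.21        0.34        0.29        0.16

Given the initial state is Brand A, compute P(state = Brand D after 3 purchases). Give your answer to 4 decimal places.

Propagate the distribution vector 3 purchases from Brand A.
After 0 purchases: (0.0000, 0.0000, 0.0000, 1.0000)
After 1 purchase: (0.2100, 0.3400, 0.2900, 0.1600)
After 2 purchases: (0.2488, 0.2773, 0.2755, 0.1984)
After 3 purchases: (0.2471, 0.2830, 0.2724, 0.1975)
P(in Brand D after 3 purchases) = 0.2471

0.2471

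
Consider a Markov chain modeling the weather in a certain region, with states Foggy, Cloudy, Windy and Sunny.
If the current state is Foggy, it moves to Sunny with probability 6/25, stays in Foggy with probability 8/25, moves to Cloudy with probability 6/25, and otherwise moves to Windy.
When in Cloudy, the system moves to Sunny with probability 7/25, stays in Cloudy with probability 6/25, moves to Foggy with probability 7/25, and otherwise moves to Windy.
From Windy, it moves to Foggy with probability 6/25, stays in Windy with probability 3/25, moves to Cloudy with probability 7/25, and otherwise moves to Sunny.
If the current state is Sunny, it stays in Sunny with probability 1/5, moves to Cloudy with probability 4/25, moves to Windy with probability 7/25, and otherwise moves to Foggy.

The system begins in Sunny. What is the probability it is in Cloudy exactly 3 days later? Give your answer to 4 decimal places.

0.2260

Propagate the distribution vector 3 days from Sunny.
After 0 days: (0.0000, 0.0000, 0.0000, 1.0000)
After 1 day: (0.3600, 0.1600, 0.2800, 0.2000)
After 2 days: (0.2992, 0.2352, 0.1936, 0.2720)
After 3 days: (0.3060, 0.2260, 0.2063, 0.2618)
P(in Cloudy after 3 days) = 0.2260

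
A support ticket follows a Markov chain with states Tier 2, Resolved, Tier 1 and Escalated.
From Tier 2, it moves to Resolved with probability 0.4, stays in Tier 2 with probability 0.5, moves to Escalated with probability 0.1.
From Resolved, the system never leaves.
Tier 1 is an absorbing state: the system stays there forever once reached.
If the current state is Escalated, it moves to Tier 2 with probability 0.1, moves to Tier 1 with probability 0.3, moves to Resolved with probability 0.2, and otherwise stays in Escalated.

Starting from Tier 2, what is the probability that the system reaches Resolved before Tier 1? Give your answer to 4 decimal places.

0.8966

Let h(s) be the probability of absorption at Resolved starting from transient state s. Then h(Resolved) = 1 and h(Tier 1) = 0. By first-step analysis:
h(Tier 2) = 0.5·h(Tier 2) + 0.4·1 + 0.1·h(Escalated)
h(Escalated) = 0.1·h(Tier 2) + 0.2·1 + 0.3·0 + 0.4·h(Escalated)
Solving: h(Tier 2) = 0.8966, h(Escalated) = 0.4828.
Starting from Tier 2, the probability is 0.8966.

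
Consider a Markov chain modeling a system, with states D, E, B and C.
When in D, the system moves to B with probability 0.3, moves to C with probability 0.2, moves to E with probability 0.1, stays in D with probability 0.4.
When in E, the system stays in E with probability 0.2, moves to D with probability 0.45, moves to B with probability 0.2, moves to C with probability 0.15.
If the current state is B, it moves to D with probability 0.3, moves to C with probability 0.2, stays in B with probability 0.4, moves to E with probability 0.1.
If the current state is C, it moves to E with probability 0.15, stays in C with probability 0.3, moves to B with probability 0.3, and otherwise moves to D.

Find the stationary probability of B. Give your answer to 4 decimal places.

Let the stationary distribution be π with π = πP and π_1 + π_2 + π_3 + π_4 = 1.
π_1 = 0.4·π_1 + 0.45·π_2 + 0.3·π_3 + 0.25·π_4
π_2 = 0.1·π_1 + 0.2·π_2 + 0.1·π_3 + 0.15·π_4
π_3 = 0.3·π_1 + 0.2·π_2 + 0.4·π_3 + 0.3·π_4
Solving with the normalization constraint gives π = (0.3419, 0.1231, 0.3197, 0.2154).
So the stationary probability of B is 0.3197.

0.3197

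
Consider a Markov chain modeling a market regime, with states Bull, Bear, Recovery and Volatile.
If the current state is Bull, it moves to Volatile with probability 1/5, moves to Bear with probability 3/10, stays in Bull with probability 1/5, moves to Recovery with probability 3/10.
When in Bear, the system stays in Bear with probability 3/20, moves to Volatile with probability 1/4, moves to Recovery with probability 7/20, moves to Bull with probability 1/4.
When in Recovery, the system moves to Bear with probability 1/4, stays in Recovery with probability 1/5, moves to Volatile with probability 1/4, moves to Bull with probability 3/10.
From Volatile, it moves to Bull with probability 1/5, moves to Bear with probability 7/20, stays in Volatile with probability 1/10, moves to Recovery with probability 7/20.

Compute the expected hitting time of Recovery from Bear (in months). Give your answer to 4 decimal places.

Let t(s) be the expected number of months to first reach Recovery from state s, with t(Recovery) = 0. Conditioning on the first month:
t(Bull) = 1 + 0.2·t(Bull) + 0.3·t(Bear) + 0.2·t(Volatile)
t(Bear) = 1 + 0.25·t(Bull) + 0.15·t(Bear) + 0.25·t(Volatile)
t(Volatile) = 1 + 0.2·t(Bull) + 0.35·t(Bear) + 0.1·t(Volatile)
Solving: t(Bull) = 3.0944, t(Bear) = 2.9534, t(Volatile) = 2.9473.
Expected months from Bear to Recovery: 2.9534.

2.9534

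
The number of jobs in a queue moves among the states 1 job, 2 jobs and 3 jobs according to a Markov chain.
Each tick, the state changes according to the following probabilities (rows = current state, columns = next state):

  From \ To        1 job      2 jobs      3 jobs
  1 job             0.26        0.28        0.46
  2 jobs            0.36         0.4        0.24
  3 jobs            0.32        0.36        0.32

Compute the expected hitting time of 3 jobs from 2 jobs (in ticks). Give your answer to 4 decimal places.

3.2051

Let t(s) be the expected number of ticks to first reach 3 jobs from state s, with t(3 jobs) = 0. Conditioning on the first tick:
t(1 job) = 1 + 0.26·t(1 job) + 0.28·t(2 jobs)
t(2 jobs) = 1 + 0.36·t(1 job) + 0.4·t(2 jobs)
Solving: t(1 job) = 2.5641, t(2 jobs) = 3.2051.
Expected ticks from 2 jobs to 3 jobs: 3.2051.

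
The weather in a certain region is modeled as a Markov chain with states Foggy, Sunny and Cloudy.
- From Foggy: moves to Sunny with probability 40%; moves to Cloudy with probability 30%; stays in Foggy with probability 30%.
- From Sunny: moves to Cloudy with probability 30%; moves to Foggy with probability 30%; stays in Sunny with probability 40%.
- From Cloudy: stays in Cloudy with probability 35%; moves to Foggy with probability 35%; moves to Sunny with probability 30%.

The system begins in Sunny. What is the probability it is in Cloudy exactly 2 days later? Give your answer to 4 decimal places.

Sum over the intermediate state after 1 day:
P = P(Sunny→Foggy)·P(Foggy→Cloudy) + P(Sunny→Sunny)·P(Sunny→Cloudy) + P(Sunny→Cloudy)·P(Cloudy→Cloudy)
  = 0.3×0.3 + 0.4×0.3 + 0.3×0.35
  = 0.0900 + 0.1200 + 0.1050 = 0.3150

0.3150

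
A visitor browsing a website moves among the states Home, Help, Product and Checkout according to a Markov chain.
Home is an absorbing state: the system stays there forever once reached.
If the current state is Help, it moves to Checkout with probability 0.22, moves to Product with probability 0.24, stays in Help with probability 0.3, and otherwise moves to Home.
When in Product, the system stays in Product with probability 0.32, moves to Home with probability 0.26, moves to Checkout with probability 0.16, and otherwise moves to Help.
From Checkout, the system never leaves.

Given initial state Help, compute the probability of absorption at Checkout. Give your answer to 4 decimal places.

0.4545

Let h(s) be the probability of absorption at Checkout starting from transient state s. Then h(Checkout) = 1 and h(Home) = 0. By first-step analysis:
h(Help) = 0.24·0 + 0.3·h(Help) + 0.24·h(Product) + 0.22·1
h(Product) = 0.26·0 + 0.26·h(Help) + 0.32·h(Product) + 0.16·1
Solving: h(Help) = 0.4545, h(Product) = 0.4091.
Starting from Help, the probability is 0.4545.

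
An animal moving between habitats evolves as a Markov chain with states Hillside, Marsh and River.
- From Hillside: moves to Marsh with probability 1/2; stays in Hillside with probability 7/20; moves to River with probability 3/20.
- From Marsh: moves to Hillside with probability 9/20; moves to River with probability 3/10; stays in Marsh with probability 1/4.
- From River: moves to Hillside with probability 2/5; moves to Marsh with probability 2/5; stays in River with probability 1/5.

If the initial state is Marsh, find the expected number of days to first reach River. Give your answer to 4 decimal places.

4.1905

Let t(s) be the expected number of days to first reach River from state s, with t(River) = 0. Conditioning on the first day:
t(Hillside) = 1 + 0.35·t(Hillside) + 0.5·t(Marsh)
t(Marsh) = 1 + 0.45·t(Hillside) + 0.25·t(Marsh)
Solving: t(Hillside) = 4.7619, t(Marsh) = 4.1905.
Expected days from Marsh to River: 4.1905.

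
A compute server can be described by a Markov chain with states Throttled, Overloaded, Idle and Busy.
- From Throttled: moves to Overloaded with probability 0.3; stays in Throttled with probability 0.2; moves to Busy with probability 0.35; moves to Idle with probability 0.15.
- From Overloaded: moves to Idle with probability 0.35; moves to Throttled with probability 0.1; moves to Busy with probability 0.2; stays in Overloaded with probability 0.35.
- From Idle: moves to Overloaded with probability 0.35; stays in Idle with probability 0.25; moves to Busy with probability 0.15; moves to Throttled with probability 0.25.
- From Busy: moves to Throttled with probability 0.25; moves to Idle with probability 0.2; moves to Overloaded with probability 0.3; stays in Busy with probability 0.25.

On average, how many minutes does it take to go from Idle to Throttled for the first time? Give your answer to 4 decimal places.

5.0279

Let t(s) be the expected number of minutes to first reach Throttled from state s, with t(Throttled) = 0. Conditioning on the first minute:
t(Overloaded) = 1 + 0.35·t(Overloaded) + 0.35·t(Idle) + 0.2·t(Busy)
t(Idle) = 1 + 0.35·t(Overloaded) + 0.25·t(Idle) + 0.15·t(Busy)
t(Busy) = 1 + 0.3·t(Overloaded) + 0.2·t(Idle) + 0.25·t(Busy)
Solving: t(Overloaded) = 5.7799, t(Idle) = 5.0279, t(Busy) = 4.9861.
Expected minutes from Idle to Throttled: 5.0279.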